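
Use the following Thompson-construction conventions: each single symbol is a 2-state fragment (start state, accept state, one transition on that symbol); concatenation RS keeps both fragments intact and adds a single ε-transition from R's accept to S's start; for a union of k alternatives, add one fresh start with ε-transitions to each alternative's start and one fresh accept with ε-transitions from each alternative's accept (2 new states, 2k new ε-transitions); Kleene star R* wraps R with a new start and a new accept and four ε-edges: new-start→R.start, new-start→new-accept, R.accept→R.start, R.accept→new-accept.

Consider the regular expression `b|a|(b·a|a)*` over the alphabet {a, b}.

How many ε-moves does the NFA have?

15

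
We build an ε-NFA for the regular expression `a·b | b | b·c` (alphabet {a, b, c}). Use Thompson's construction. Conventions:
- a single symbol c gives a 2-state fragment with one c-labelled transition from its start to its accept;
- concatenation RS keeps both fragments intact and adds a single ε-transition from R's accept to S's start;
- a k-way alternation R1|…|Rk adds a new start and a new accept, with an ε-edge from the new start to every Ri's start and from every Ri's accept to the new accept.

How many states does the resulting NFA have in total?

12

Building bottom-up:
Each of the 5 symbol leaves contributes a 2-state fragment.
  a·b : 4 states
  b·c : 4 states
  a·b | b | b·c : 12 states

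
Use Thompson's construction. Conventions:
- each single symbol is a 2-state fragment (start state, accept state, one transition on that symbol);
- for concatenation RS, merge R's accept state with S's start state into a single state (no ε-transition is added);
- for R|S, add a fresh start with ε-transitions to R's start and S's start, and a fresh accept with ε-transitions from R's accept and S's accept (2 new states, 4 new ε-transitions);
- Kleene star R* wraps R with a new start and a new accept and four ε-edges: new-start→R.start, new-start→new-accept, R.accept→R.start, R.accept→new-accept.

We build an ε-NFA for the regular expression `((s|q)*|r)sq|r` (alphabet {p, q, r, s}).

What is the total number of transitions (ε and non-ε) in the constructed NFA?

By structural recursion:
Each of the 6 symbol leaves contributes 1 transition (1 symbol, 0 ε).
  s|q = 6 transitions (2 symbol, 4 ε)
  (s|q)* = 10 transitions (2 symbol, 8 ε)
  (s|q)*|r = 15 transitions (3 symbol, 12 ε)
  ((s|q)*|r)sq = 17 transitions (5 symbol, 12 ε)
  ((s|q)*|r)sq|r = 22 transitions (6 symbol, 16 ε)

22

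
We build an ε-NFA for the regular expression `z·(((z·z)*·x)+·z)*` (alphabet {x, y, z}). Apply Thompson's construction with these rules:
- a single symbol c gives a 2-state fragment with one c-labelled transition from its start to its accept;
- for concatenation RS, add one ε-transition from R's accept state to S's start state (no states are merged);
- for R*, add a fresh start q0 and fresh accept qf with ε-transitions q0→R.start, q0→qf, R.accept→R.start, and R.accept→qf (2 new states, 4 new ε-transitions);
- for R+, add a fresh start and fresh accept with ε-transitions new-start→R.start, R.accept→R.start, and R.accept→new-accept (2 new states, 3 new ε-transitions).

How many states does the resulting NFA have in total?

Per subexpression:
Each of the 5 symbol leaves contributes a 2-state fragment.
  z·z : 4 states
  (z·z)* : 6 states
  (z·z)*·x : 8 states
  ((z·z)*·x)+ : 10 states
  ((z·z)*·x)+·z : 12 states
  (((z·z)*·x)+·z)* : 14 states
  z·(((z·z)*·x)+·z)* : 16 states

16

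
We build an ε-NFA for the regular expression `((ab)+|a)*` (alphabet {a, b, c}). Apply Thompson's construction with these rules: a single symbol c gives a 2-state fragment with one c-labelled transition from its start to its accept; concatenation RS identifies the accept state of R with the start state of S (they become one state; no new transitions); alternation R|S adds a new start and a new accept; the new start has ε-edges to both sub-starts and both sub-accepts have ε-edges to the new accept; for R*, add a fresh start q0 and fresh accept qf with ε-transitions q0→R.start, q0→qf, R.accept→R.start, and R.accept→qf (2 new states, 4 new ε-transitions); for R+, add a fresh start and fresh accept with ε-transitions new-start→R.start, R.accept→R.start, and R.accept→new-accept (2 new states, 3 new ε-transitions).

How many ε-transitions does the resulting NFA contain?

11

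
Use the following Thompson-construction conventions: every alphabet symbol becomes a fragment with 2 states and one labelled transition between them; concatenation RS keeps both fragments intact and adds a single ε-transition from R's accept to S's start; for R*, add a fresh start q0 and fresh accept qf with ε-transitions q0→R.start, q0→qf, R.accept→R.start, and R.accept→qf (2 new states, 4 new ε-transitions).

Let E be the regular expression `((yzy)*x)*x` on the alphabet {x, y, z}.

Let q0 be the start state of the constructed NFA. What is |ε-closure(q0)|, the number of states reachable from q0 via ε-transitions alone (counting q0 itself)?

Let C(F) = |ε-closure(F.start)| within fragment F, and note whether F accepts ε. Symbol fragments have C = 1 and do not accept ε. Then:
  yzy — |closure| equals the left operand's closure size = 1 (its accept is not ε-reachable, so the closure stops there)
  (yzy)* — the star's fresh start ε-reaches both the body's start and the fresh accept: |closure| = 2 + 1 = 3
  (yzy)*x — the left operand accepts ε, so the closure extends into the next operand (via the concat ε-link); |closure| = 3 + 1 = 4
  ((yzy)*x)* — the star's fresh start ε-reaches both the body's start and the fresh accept: |closure| = 2 + 4 = 6
  ((yzy)*x)*x — |closure| = 6 + 1 = 7 (closure spills across the concat boundary because the left factor accepts ε)

7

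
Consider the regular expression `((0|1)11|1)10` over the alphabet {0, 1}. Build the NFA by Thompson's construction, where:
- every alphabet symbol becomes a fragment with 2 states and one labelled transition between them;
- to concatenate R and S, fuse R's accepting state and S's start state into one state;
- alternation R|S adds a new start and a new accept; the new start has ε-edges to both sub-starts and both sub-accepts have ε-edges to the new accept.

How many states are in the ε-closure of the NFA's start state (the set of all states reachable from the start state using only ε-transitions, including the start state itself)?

5

Work bottom-up. For each fragment F, track |ε-closure(F.start)| and whether F's accept lies in that closure (i.e. whether F accepts ε). A single-symbol fragment has closure size 1 and does not accept ε.
  0|1 — new start ε-reaches every alternative's start; none of them accept ε, so the new accept is not reached: |closure| = 1 + 1 + 1 = 3
  (0|1)11 — |closure| equals the left operand's closure size = 3 (its accept is not ε-reachable, so the closure stops there)
  (0|1)11|1 — |closure| = 1 + 3 + 1 = 5 (the new accept is not ε-reachable since no branch accepts ε)
  ((0|1)11|1)10 — |closure| equals the left operand's closure size = 5 (its accept is not ε-reachable, so the closure stops there)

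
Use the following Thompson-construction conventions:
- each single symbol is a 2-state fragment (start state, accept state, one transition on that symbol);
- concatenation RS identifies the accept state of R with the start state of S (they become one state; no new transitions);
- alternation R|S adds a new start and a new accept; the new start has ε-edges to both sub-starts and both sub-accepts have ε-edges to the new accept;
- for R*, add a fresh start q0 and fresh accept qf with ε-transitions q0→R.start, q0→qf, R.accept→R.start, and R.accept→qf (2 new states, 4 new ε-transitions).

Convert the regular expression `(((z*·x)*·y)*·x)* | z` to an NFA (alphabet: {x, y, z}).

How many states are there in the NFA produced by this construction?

17

Bottom-up over the parse tree:
Each of the 5 symbol leaves contributes a 2-state fragment.
  z* — 4 states
  z*·x — 5 states
  (z*·x)* — 7 states
  (z*·x)*·y — 8 states
  ((z*·x)*·y)* — 10 states
  ((z*·x)*·y)*·x — 11 states
  (((z*·x)*·y)*·x)* — 13 states
  (((z*·x)*·y)*·x)* | z — 17 states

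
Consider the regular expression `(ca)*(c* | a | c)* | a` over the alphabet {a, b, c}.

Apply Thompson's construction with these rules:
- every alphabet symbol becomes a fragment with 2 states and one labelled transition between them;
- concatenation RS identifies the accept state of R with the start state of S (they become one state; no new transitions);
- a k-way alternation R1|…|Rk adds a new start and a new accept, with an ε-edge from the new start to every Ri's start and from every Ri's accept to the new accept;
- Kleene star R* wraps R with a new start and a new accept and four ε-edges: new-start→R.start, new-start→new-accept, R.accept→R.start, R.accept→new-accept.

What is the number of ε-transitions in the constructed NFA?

22

Recursing over subexpressions:
Each of the 6 symbol leaves contributes 0 ε-transitions.
  ca : 0 ε-transitions
  (ca)* : 4 ε-transitions
  c* : 4 ε-transitions
  c* | a | c : 10 ε-transitions
  (c* | a | c)* : 14 ε-transitions
  (ca)*(c* | a | c)* : 18 ε-transitions
  (ca)*(c* | a | c)* | a : 22 ε-transitions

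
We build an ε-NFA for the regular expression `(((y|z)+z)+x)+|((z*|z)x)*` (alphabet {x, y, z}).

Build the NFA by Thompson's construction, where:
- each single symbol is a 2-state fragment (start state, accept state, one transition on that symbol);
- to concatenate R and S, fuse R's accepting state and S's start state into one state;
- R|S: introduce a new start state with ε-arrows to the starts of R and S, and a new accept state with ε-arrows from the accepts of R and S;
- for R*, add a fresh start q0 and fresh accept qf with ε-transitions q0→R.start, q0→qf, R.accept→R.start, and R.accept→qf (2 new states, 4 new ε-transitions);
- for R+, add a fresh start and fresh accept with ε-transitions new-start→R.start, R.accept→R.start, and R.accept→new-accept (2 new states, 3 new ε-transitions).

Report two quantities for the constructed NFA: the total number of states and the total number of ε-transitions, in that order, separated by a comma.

27, 29

Bottom-up over the parse tree:
Each of the 7 symbol leaves contributes 2 states and 0 ε-transitions.
  y|z : 6 states, 4 ε-transitions
  (y|z)+ : 8 states, 7 ε-transitions
  (y|z)+z : 9 states, 7 ε-transitions
  ((y|z)+z)+ : 11 states, 10 ε-transitions
  ((y|z)+z)+x : 12 states, 10 ε-transitions
  (((y|z)+z)+x)+ : 14 states, 13 ε-transitions
  z* : 4 states, 4 ε-transitions
  z*|z : 8 states, 8 ε-transitions
  (z*|z)x : 9 states, 8 ε-transitions
  ((z*|z)x)* : 11 states, 12 ε-transitions
  (((y|z)+z)+x)+|((z*|z)x)* : 27 states, 29 ε-transitions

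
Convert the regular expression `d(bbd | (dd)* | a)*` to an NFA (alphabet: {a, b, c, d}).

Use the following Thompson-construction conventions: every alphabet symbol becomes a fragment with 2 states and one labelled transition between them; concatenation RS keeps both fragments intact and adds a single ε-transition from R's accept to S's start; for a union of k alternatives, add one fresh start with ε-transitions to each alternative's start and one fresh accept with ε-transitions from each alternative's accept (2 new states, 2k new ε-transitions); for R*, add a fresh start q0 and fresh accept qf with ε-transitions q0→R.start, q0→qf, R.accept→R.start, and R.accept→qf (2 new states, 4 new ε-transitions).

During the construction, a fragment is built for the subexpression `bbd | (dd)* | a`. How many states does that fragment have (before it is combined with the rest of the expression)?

16

Fragment for `bbd | (dd)* | a`:
Each of the 6 symbol leaves contributes a 2-state fragment.
  bbd = 6 states
  dd = 4 states
  (dd)* = 6 states
  bbd | (dd)* | a = 16 states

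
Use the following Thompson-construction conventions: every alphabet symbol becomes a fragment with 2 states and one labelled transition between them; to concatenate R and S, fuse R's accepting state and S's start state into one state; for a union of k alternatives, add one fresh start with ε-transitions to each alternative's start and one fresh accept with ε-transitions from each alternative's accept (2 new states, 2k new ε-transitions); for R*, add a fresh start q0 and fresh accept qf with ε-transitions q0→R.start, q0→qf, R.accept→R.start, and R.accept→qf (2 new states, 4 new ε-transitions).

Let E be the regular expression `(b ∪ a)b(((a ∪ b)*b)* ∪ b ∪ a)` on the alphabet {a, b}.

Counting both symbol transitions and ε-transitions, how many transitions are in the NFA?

30

Bottom-up over the parse tree:
Each of the 8 symbol leaves contributes 1 transition (1 symbol, 0 ε).
  b ∪ a → 6 transitions (2 symbol, 4 ε)
  a ∪ b → 6 transitions (2 symbol, 4 ε)
  (a ∪ b)* → 10 transitions (2 symbol, 8 ε)
  (a ∪ b)*b → 11 transitions (3 symbol, 8 ε)
  ((a ∪ b)*b)* → 15 transitions (3 symbol, 12 ε)
  ((a ∪ b)*b)* ∪ b ∪ a → 23 transitions (5 symbol, 18 ε)
  (b ∪ a)b(((a ∪ b)*b)* ∪ b ∪ a) → 30 transitions (8 symbol, 22 ε)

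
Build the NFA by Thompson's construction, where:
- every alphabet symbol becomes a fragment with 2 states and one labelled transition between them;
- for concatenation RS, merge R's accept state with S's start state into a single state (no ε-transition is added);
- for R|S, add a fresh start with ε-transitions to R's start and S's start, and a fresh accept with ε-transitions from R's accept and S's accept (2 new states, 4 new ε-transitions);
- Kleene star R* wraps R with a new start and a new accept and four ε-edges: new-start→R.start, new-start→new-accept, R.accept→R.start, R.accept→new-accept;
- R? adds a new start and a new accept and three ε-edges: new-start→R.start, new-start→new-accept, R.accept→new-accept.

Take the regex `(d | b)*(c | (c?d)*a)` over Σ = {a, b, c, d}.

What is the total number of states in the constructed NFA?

19

By structural recursion:
Each of the 6 symbol leaves contributes a 2-state fragment.
  d | b : 6 states
  (d | b)* : 8 states
  c? : 4 states
  c?d : 5 states
  (c?d)* : 7 states
  (c?d)*a : 8 states
  c | (c?d)*a : 12 states
  (d | b)*(c | (c?d)*a) : 19 states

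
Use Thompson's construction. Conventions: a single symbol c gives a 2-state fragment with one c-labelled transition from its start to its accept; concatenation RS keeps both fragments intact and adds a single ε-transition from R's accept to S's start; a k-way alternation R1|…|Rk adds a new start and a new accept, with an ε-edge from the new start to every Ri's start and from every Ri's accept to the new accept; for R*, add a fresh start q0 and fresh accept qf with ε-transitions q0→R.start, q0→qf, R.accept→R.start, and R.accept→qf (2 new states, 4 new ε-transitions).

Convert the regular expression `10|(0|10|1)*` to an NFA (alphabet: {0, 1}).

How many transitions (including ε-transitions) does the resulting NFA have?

22

Bottom-up over the parse tree:
Each of the 6 symbol leaves contributes 1 transition (1 symbol, 0 ε).
  10 = 3 transitions (2 symbol, 1 ε)
  10 = 3 transitions (2 symbol, 1 ε)
  0|10|1 = 11 transitions (4 symbol, 7 ε)
  (0|10|1)* = 15 transitions (4 symbol, 11 ε)
  10|(0|10|1)* = 22 transitions (6 symbol, 16 ε)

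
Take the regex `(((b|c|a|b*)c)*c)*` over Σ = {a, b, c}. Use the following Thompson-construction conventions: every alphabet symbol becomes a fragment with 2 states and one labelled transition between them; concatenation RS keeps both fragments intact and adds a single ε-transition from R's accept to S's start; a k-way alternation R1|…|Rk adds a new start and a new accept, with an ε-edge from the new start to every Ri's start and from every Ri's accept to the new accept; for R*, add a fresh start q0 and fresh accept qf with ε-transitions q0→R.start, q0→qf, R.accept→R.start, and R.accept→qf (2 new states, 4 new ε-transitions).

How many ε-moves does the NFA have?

22

Recursing over subexpressions:
Each of the 6 symbol leaves contributes 0 ε-transitions.
  b* = 4 ε-transitions
  b|c|a|b* = 12 ε-transitions
  (b|c|a|b*)c = 13 ε-transitions
  ((b|c|a|b*)c)* = 17 ε-transitions
  ((b|c|a|b*)c)*c = 18 ε-transitions
  (((b|c|a|b*)c)*c)* = 22 ε-transitions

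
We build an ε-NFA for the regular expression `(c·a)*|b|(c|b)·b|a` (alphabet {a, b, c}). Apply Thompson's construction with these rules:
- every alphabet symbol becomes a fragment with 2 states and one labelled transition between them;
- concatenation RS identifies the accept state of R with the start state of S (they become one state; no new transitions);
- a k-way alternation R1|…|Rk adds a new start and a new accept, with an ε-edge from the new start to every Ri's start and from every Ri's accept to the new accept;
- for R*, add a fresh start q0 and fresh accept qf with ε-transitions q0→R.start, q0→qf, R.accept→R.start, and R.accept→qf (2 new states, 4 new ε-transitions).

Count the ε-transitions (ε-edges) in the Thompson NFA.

Bottom-up over the parse tree:
Each of the 7 symbol leaves contributes 0 ε-transitions.
  c·a = 0 ε-transitions
  (c·a)* = 4 ε-transitions
  c|b = 4 ε-transitions
  (c|b)·b = 4 ε-transitions
  (c·a)*|b|(c|b)·b|a = 16 ε-transitions

16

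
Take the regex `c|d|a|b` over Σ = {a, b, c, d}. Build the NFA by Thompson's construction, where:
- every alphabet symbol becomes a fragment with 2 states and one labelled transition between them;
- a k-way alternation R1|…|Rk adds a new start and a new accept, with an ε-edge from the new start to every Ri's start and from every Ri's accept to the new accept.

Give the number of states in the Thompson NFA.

10

Per subexpression:
Each of the 4 symbol leaves contributes a 2-state fragment.
  c|d|a|b = 10 states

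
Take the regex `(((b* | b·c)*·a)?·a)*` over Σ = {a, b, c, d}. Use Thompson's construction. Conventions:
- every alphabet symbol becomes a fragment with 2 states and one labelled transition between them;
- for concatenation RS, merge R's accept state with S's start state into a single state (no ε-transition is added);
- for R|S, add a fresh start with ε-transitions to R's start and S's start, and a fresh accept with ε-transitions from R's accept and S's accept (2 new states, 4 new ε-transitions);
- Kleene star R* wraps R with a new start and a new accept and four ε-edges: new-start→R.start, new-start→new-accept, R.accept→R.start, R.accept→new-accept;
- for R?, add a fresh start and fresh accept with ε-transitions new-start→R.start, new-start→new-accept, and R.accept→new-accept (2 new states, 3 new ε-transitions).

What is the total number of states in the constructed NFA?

17

Building bottom-up:
Each of the 5 symbol leaves contributes a 2-state fragment.
  b* : 4 states
  b·c : 3 states
  b* | b·c : 9 states
  (b* | b·c)* : 11 states
  (b* | b·c)*·a : 12 states
  ((b* | b·c)*·a)? : 14 states
  ((b* | b·c)*·a)?·a : 15 states
  (((b* | b·c)*·a)?·a)* : 17 states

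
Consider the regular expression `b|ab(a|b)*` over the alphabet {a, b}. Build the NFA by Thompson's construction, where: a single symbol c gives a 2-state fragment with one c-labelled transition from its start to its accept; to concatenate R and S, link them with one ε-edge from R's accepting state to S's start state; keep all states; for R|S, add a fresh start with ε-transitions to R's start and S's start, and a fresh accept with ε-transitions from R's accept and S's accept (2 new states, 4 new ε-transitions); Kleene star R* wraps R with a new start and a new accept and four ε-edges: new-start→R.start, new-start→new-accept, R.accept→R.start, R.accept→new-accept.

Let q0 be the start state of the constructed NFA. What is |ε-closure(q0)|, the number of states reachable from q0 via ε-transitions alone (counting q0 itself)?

3

Work bottom-up. For each fragment F, track |ε-closure(F.start)| and whether F's accept lies in that closure (i.e. whether F accepts ε). A single-symbol fragment has closure size 1 and does not accept ε.
  a|b — C = 1 + 1 + 1 = 3 (the new accept is not ε-reachable since no branch accepts ε)
  (a|b)* — the star's fresh start ε-reaches both the body's start and the fresh accept: C = 2 + 3 = 5
  ab(a|b)* — same as the first factor's closure: C = 1
  b|ab(a|b)* — C = 1 + 1 + 1 = 3 (the new accept is not ε-reachable since no branch accepts ε)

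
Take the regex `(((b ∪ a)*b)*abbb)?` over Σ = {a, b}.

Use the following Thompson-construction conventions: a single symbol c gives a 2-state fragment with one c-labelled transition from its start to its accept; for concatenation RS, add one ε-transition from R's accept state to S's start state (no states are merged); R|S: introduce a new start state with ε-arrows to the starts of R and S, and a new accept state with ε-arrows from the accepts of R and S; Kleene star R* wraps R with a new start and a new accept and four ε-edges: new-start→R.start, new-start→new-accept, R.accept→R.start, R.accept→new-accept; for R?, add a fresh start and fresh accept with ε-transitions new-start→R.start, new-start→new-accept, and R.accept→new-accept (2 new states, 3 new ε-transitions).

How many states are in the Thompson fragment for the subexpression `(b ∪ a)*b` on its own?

10

Fragment for `(b ∪ a)*b`:
Each of the 3 symbol leaves contributes a 2-state fragment.
  b ∪ a = 6 states
  (b ∪ a)* = 8 states
  (b ∪ a)*b = 10 states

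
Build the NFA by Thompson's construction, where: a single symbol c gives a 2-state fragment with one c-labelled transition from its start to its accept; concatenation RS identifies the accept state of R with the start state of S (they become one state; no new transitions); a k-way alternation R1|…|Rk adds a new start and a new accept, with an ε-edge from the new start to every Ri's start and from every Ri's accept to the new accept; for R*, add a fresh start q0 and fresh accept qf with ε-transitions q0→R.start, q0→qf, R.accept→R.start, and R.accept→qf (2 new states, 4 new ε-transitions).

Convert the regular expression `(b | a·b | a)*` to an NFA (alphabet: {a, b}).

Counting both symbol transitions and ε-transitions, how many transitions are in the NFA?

14

Per subexpression:
Each of the 4 symbol leaves contributes 1 transition (1 symbol, 0 ε).
  a·b — 2 transitions (2 symbol, 0 ε)
  b | a·b | a — 10 transitions (4 symbol, 6 ε)
  (b | a·b | a)* — 14 transitions (4 symbol, 10 ε)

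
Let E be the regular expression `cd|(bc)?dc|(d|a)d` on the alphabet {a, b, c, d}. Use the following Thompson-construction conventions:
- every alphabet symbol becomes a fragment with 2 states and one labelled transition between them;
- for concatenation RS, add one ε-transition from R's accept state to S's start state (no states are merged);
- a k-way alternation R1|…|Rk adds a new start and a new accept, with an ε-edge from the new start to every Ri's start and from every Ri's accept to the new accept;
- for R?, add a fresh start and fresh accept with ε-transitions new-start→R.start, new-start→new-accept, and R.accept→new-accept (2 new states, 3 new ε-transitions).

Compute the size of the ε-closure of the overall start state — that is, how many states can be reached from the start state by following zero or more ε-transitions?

9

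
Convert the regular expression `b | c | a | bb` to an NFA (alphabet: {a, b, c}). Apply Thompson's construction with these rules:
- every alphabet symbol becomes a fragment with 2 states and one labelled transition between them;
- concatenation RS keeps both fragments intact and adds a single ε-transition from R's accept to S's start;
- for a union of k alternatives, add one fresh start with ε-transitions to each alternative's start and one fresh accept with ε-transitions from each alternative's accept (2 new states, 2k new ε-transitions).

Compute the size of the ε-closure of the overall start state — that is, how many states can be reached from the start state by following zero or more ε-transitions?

Let C(F) = |ε-closure(F.start)| within fragment F, and note whether F accepts ε. Symbol fragments have C = 1 and do not accept ε. Then:
  bb : same as the first factor's closure: |closure| = 1
  b | c | a | bb : |closure| = 1 + 1 + 1 + 1 + 1 = 5 (the new accept is not ε-reachable since no branch accepts ε)

5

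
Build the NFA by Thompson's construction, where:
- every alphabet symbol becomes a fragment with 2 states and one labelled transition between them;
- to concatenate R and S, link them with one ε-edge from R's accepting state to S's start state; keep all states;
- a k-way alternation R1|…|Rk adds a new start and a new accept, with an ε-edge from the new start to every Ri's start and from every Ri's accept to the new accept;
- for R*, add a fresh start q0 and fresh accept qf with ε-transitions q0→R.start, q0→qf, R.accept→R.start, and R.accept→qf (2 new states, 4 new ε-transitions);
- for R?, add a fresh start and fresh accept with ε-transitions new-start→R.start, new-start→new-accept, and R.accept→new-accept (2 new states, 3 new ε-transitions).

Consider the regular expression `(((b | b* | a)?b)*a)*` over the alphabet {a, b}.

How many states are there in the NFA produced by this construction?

Per subexpression:
Each of the 5 symbol leaves contributes a 2-state fragment.
  b* → 4 states
  b | b* | a → 10 states
  (b | b* | a)? → 12 states
  (b | b* | a)?b → 14 states
  ((b | b* | a)?b)* → 16 states
  ((b | b* | a)?b)*a → 18 states
  (((b | b* | a)?b)*a)* → 20 states

20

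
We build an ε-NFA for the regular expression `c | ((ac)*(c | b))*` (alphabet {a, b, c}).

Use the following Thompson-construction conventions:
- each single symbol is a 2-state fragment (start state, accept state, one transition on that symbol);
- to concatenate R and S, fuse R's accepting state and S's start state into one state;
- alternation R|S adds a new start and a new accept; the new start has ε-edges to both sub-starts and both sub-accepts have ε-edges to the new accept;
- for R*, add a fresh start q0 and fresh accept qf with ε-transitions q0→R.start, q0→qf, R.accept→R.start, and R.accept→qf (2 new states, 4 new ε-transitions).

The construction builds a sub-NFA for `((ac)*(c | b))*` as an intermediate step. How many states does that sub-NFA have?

12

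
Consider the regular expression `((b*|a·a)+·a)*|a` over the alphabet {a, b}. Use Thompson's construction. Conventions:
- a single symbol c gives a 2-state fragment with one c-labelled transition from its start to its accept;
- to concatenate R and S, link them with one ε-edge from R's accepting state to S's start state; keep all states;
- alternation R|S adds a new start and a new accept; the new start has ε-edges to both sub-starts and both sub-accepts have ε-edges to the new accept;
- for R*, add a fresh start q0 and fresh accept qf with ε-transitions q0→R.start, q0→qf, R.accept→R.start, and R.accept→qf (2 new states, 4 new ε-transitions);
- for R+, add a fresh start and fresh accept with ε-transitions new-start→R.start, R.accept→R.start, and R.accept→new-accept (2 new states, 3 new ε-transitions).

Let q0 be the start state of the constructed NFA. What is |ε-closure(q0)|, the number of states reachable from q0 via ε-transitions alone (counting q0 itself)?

14

Let C(F) = |ε-closure(F.start)| within fragment F, and note whether F accepts ε. Symbol fragments have C = 1 and do not accept ε. Then:
  b* → |ε-closure| = 1 (new start) + 1 (body) + 1 (new accept) = 3
  a·a → |ε-closure| equals the left operand's closure size = 1 (its accept is not ε-reachable, so the closure stops there)
  b*|a·a → |ε-closure| = 1 (new start) + (3 + 1) + 1 (new accept, since some branch ε-reaches its own accept) = 6
  (b*|a·a)+ → new start ε-reaches the body's start; the body's accept is ε-reachable, so the new accept is too: |ε-closure| = 1 + 6 + 1 = 8
  (b*|a·a)+·a → |ε-closure| = 8 + 1 = 9 (closure spills across the concat boundary because the left factor accepts ε)
  ((b*|a·a)+·a)* → the star's fresh start ε-reaches both the body's start and the fresh accept: |ε-closure| = 2 + 9 = 11
  ((b*|a·a)+·a)*|a → new start ε-reaches every alternative's start; at least one alternative accepts ε, so the union's new accept is reached too: |ε-closure| = 1 + 11 + 1 + 1 = 14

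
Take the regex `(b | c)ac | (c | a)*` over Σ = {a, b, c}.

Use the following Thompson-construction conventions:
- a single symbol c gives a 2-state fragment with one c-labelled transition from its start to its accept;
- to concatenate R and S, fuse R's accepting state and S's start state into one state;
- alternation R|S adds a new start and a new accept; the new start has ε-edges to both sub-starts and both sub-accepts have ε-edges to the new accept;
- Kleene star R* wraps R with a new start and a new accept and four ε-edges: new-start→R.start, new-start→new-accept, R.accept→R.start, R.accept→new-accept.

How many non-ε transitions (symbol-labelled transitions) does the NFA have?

Per subexpression:
Each of the 6 symbol leaves contributes exactly 1 symbol transition.
  b | c → 2 symbol transitions
  (b | c)ac → 4 symbol transitions
  c | a → 2 symbol transitions
  (c | a)* → 2 symbol transitions
  (b | c)ac | (c | a)* → 6 symbol transitions

6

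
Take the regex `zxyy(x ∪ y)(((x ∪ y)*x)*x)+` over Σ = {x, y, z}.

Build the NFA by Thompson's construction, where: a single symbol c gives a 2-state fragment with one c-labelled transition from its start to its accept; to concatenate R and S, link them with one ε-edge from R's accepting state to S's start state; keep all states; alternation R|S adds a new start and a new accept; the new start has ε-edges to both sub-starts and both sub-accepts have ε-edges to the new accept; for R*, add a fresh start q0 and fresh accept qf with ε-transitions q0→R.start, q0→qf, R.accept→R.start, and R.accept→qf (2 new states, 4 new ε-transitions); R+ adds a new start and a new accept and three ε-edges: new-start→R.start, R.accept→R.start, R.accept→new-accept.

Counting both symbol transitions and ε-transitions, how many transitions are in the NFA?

36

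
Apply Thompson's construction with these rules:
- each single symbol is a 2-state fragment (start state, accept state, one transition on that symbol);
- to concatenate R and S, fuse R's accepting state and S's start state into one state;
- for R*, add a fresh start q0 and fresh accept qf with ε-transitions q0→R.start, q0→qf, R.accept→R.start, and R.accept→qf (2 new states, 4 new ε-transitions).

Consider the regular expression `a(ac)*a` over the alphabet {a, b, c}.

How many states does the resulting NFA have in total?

7

Per subexpression:
Each of the 4 symbol leaves contributes a 2-state fragment.
  ac = 3 states
  (ac)* = 5 states
  a(ac)*a = 7 states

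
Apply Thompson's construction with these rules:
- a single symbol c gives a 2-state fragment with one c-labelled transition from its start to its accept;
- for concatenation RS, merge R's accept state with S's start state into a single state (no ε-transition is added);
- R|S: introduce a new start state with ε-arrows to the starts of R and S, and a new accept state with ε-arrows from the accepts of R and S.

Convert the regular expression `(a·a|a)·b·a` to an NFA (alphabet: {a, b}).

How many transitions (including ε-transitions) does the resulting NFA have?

Bottom-up over the parse tree:
Each of the 5 symbol leaves contributes 1 transition (1 symbol, 0 ε).
  a·a → 2 transitions (2 symbol, 0 ε)
  a·a|a → 7 transitions (3 symbol, 4 ε)
  (a·a|a)·b·a → 9 transitions (5 symbol, 4 ε)

9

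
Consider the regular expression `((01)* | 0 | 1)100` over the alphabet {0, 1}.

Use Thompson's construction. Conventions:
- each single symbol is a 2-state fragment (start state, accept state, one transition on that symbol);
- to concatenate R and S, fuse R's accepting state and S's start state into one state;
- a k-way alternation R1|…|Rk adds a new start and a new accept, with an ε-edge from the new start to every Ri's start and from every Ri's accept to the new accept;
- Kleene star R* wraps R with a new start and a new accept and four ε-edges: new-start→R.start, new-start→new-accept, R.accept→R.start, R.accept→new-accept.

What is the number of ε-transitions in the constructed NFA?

Building bottom-up:
Each of the 7 symbol leaves contributes 0 ε-transitions.
  01 — 0 ε-transitions
  (01)* — 4 ε-transitions
  (01)* | 0 | 1 — 10 ε-transitions
  ((01)* | 0 | 1)100 — 10 ε-transitions

10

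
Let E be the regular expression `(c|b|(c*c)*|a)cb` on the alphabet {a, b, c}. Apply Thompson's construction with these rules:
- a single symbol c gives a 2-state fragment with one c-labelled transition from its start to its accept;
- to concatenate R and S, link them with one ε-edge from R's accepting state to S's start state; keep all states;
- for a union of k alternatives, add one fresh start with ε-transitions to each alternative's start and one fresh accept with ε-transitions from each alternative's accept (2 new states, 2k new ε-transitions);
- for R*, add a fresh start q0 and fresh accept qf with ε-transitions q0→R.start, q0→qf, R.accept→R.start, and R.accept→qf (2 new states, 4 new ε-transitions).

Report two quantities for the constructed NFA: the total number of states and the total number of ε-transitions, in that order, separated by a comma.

20, 19

Per subexpression:
Each of the 7 symbol leaves contributes 2 states and 0 ε-transitions.
  c* : 4 states, 4 ε-transitions
  c*c : 6 states, 5 ε-transitions
  (c*c)* : 8 states, 9 ε-transitions
  c|b|(c*c)*|a : 16 states, 17 ε-transitions
  (c|b|(c*c)*|a)cb : 20 states, 19 ε-transitions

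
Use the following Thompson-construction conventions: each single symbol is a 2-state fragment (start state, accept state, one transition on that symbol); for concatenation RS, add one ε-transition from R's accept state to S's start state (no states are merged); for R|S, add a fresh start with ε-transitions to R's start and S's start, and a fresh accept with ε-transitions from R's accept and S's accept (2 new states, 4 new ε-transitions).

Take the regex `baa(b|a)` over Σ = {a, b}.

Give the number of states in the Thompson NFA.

12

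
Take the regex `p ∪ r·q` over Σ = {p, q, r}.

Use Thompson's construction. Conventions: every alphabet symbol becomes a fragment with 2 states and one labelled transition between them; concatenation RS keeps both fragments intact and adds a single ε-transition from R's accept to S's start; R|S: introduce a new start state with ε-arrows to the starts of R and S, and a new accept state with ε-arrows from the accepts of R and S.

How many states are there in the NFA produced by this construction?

By structural recursion:
Each of the 3 symbol leaves contributes a 2-state fragment.
  r·q — 4 states
  p ∪ r·q — 8 states

8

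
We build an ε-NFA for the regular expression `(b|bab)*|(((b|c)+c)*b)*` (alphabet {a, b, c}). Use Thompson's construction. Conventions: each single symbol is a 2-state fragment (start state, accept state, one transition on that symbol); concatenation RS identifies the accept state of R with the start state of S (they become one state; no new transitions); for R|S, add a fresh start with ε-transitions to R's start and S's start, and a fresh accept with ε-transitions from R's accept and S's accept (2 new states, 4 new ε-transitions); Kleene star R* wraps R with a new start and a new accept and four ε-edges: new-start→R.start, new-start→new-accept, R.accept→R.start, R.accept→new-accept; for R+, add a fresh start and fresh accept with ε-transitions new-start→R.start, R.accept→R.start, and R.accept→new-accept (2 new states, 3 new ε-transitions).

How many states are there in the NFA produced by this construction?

Recursing over subexpressions:
Each of the 8 symbol leaves contributes a 2-state fragment.
  bab = 4 states
  b|bab = 8 states
  (b|bab)* = 10 states
  b|c = 6 states
  (b|c)+ = 8 states
  (b|c)+c = 9 states
  ((b|c)+c)* = 11 states
  ((b|c)+c)*b = 12 states
  (((b|c)+c)*b)* = 14 states
  (b|bab)*|(((b|c)+c)*b)* = 26 states

26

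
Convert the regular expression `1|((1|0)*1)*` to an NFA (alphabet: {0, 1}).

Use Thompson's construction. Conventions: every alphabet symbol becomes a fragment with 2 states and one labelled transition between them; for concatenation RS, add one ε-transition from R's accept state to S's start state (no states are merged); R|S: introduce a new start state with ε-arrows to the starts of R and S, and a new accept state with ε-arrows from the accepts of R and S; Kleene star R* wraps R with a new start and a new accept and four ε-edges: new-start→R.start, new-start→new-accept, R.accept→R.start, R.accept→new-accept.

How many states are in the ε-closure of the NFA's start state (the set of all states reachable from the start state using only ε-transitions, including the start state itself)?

11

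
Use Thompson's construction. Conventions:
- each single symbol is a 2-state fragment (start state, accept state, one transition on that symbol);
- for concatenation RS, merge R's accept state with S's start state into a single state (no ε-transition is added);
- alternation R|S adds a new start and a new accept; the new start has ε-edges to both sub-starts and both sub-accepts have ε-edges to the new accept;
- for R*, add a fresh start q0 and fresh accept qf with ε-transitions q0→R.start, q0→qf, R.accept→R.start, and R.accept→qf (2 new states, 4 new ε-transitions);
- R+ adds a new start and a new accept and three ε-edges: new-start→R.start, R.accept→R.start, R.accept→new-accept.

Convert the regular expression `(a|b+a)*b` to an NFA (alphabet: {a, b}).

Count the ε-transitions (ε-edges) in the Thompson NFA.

Recursing over subexpressions:
Each of the 4 symbol leaves contributes 0 ε-transitions.
  b+ = 3 ε-transitions
  b+a = 3 ε-transitions
  a|b+a = 7 ε-transitions
  (a|b+a)* = 11 ε-transitions
  (a|b+a)*b = 11 ε-transitions

11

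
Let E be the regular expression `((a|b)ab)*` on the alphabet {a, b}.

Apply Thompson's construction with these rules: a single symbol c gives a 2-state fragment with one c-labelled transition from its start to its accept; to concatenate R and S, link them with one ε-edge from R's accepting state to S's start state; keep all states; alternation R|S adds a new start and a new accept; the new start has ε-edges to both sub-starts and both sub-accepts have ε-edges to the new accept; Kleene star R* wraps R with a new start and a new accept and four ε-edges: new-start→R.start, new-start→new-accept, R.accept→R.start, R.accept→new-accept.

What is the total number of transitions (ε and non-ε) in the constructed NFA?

14

Per subexpression:
Each of the 4 symbol leaves contributes 1 transition (1 symbol, 0 ε).
  a|b — 6 transitions (2 symbol, 4 ε)
  (a|b)ab — 10 transitions (4 symbol, 6 ε)
  ((a|b)ab)* — 14 transitions (4 symbol, 10 ε)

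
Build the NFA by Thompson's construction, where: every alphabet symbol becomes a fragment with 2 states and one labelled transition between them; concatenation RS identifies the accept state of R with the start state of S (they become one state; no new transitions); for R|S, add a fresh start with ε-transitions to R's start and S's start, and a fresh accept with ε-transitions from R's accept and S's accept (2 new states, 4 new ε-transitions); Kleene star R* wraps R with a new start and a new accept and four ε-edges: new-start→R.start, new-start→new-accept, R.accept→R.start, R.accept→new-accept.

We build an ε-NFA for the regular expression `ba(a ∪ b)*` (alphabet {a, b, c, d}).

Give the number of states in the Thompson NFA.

10

Recursing over subexpressions:
Each of the 4 symbol leaves contributes a 2-state fragment.
  a ∪ b → 6 states
  (a ∪ b)* → 8 states
  ba(a ∪ b)* → 10 states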